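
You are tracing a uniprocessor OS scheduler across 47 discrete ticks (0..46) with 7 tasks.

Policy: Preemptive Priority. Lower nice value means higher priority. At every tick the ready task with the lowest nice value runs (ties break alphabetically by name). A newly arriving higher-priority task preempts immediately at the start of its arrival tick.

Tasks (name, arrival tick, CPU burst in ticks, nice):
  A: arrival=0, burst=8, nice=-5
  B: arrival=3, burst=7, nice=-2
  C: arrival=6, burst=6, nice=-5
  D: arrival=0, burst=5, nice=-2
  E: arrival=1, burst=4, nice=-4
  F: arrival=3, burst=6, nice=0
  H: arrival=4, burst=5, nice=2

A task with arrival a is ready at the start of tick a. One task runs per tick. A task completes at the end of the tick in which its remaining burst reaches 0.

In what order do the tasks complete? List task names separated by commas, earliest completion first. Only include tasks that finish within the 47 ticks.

t=0: ready={A,D} → run A
t=1: ready={A,D,E} → run A
t=2: ready={A,D,E} → run A
t=3: ready={A,B,D,E,F} → run A
t=4: ready={A,B,D,E,F,H} → run A
t=5: ready={A,B,D,E,F,H} → run A
t=6: ready={A,B,C,D,E,F,H} → run A
t=7: ready={A,B,C,D,E,F,H} → run A
t=8: ready={B,C,D,E,F,H} → run C
t=9: ready={B,C,D,E,F,H} → run C
t=10: ready={B,C,D,E,F,H} → run C
t=11: ready={B,C,D,E,F,H} → run C
t=12: ready={B,C,D,E,F,H} → run C
t=13: ready={B,C,D,E,F,H} → run C
t=14: ready={B,D,E,F,H} → run E
t=15: ready={B,D,E,F,H} → run E
t=16: ready={B,D,E,F,H} → run E
t=17: ready={B,D,E,F,H} → run E
t=18: ready={B,D,F,H} → run B
t=19: ready={B,D,F,H} → run B
t=20: ready={B,D,F,H} → run B
t=21: ready={B,D,F,H} → run B
t=22: ready={B,D,F,H} → run B
t=23: ready={B,D,F,H} → run B
t=24: ready={B,D,F,H} → run B
t=25: ready={D,F,H} → run D
t=26: ready={D,F,H} → run D
t=27: ready={D,F,H} → run D
t=28: ready={D,F,H} → run D
t=29: ready={D,F,H} → run D
t=30: ready={F,H} → run F
t=31: ready={F,H} → run F
t=32: ready={F,H} → run F
t=33: ready={F,H} → run F
t=34: ready={F,H} → run F
t=35: ready={F,H} → run F
t=36: ready={H} → run H
t=37: ready={H} → run H
t=38: ready={H} → run H
t=39: ready={H} → run H
t=40: ready={H} → run H
t=41: (idle)
t=42: (idle)
t=43: (idle)
t=44: (idle)
t=45: (idle)
t=46: (idle)

completion order = A, C, E, B, D, F, H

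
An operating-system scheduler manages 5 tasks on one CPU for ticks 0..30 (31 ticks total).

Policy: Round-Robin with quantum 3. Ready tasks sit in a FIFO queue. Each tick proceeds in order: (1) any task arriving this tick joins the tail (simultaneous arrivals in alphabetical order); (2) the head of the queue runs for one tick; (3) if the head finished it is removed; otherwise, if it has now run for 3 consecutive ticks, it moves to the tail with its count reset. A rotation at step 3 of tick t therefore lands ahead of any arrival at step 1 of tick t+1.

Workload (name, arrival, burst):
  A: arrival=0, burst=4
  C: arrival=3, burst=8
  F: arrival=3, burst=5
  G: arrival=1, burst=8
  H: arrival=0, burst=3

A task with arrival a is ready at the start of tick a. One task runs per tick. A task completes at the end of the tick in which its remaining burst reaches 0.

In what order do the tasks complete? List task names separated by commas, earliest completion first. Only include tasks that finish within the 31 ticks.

completion order = H, A, F, G, C

t=0: queue=[A,H] q_used=0 → run A
t=1: queue=[A,H,G] q_used=1 → run A
t=2: queue=[A,H,G] q_used=2 → run A
t=3: queue=[H,G,A,C,F] q_used=0 → run H
t=4: queue=[H,G,A,C,F] q_used=1 → run H
t=5: queue=[H,G,A,C,F] q_used=2 → run H
t=6: queue=[G,A,C,F] q_used=0 → run G
t=7: queue=[G,A,C,F] q_used=1 → run G
t=8: queue=[G,A,C,F] q_used=2 → run G
t=9: queue=[A,C,F,G] q_used=0 → run A
t=10: queue=[C,F,G] q_used=0 → run C
t=11: queue=[C,F,G] q_used=1 → run C
t=12: queue=[C,F,G] q_used=2 → run C
t=13: queue=[F,G,C] q_used=0 → run F
t=14: queue=[F,G,C] q_used=1 → run F
t=15: queue=[F,G,C] q_used=2 → run F
t=16: queue=[G,C,F] q_used=0 → run G
t=17: queue=[G,C,F] q_used=1 → run G
t=18: queue=[G,C,F] q_used=2 → run G
t=19: queue=[C,F,G] q_used=0 → run C
t=20: queue=[C,F,G] q_used=1 → run C
t=21: queue=[C,F,G] q_used=2 → run C
t=22: queue=[F,G,C] q_used=0 → run F
t=23: queue=[F,G,C] q_used=1 → run F
t=24: queue=[G,C] q_used=0 → run G
t=25: queue=[G,C] q_used=1 → run G
t=26: queue=[C] q_used=0 → run C
t=27: queue=[C] q_used=1 → run C
t=28: (idle)
t=29: (idle)
t=30: (idle)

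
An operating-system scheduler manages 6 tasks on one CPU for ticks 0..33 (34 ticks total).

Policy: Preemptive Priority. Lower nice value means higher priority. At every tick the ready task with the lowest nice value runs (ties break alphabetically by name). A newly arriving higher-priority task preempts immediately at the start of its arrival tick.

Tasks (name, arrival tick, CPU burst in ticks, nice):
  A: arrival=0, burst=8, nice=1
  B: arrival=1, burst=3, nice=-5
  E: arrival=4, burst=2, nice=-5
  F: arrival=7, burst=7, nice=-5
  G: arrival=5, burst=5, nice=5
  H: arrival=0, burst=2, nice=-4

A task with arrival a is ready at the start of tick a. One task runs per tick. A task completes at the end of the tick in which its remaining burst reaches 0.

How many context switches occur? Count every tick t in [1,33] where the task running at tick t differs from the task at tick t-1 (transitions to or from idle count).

t=0: ready={A,H} → run H
t=1: ready={A,B,H} → run B
t=2: ready={A,B,H} → run B
t=3: ready={A,B,H} → run B
t=4: ready={A,E,H} → run E
t=5: ready={A,E,G,H} → run E
t=6: ready={A,G,H} → run H
t=7: ready={A,F,G} → run F
t=8: ready={A,F,G} → run F
t=9: ready={A,F,G} → run F
t=10: ready={A,F,G} → run F
t=11: ready={A,F,G} → run F
t=12: ready={A,F,G} → run F
t=13: ready={A,F,G} → run F
t=14: ready={A,G} → run A
t=15: ready={A,G} → run A
t=16: ready={A,G} → run A
t=17: ready={A,G} → run A
t=18: ready={A,G} → run A
t=19: ready={A,G} → run A
t=20: ready={A,G} → run A
t=21: ready={A,G} → run A
t=22: ready={G} → run G
t=23: ready={G} → run G
t=24: ready={G} → run G
t=25: ready={G} → run G
t=26: ready={G} → run G
t=27: (idle)
t=28: (idle)
t=29: (idle)
t=30: (idle)
t=31: (idle)
t=32: (idle)
t=33: (idle)

context switches = 7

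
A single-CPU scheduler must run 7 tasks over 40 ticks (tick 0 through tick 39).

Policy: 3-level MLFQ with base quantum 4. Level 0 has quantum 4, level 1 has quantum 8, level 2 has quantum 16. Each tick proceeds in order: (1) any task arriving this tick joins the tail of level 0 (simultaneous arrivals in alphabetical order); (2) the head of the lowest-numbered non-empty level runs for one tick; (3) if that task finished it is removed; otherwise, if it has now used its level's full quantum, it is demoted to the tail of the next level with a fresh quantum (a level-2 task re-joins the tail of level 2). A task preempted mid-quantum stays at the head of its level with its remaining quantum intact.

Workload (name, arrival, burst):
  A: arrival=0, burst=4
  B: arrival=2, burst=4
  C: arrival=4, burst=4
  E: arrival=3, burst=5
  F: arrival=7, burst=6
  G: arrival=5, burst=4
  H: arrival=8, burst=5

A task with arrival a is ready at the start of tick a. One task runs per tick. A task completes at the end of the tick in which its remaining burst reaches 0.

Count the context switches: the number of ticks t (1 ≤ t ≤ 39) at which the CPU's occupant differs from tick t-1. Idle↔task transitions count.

t=0: L0/L1/L2 = A/-/- → run A
t=1: L0/L1/L2 = A/-/- → run A
t=2: L0/L1/L2 = AB/-/- → run A
t=3: L0/L1/L2 = ABE/-/- → run A
t=4: L0/L1/L2 = BEC/-/- → run B
t=5: L0/L1/L2 = BECG/-/- → run B
t=6: L0/L1/L2 = BECG/-/- → run B
t=7: L0/L1/L2 = BECGF/-/- → run B
t=8: L0/L1/L2 = ECGFH/-/- → run E
t=9: L0/L1/L2 = ECGFH/-/- → run E
t=10: L0/L1/L2 = ECGFH/-/- → run E
t=11: L0/L1/L2 = ECGFH/-/- → run E
t=12: L0/L1/L2 = CGFH/E/- → run C
t=13: L0/L1/L2 = CGFH/E/- → run C
t=14: L0/L1/L2 = CGFH/E/- → run C
t=15: L0/L1/L2 = CGFH/E/- → run C
t=16: L0/L1/L2 = GFH/E/- → run G
t=17: L0/L1/L2 = GFH/E/- → run G
t=18: L0/L1/L2 = GFH/E/- → run G
t=19: L0/L1/L2 = GFH/E/- → run G
t=20: L0/L1/L2 = FH/E/- → run F
t=21: L0/L1/L2 = FH/E/- → run F
t=22: L0/L1/L2 = FH/E/- → run F
t=23: L0/L1/L2 = FH/E/- → run F
t=24: L0/L1/L2 = H/EF/- → run H
t=25: L0/L1/L2 = H/EF/- → run H
t=26: L0/L1/L2 = H/EF/- → run H
t=27: L0/L1/L2 = H/EF/- → run H
t=28: L0/L1/L2 = -/EFH/- → run E
t=29: L0/L1/L2 = -/FH/- → run F
t=30: L0/L1/L2 = -/FH/- → run F
t=31: L0/L1/L2 = -/H/- → run H
t=32: (idle)
t=33: (idle)
t=34: (idle)
t=35: (idle)
t=36: (idle)
t=37: (idle)
t=38: (idle)
t=39: (idle)

context switches = 10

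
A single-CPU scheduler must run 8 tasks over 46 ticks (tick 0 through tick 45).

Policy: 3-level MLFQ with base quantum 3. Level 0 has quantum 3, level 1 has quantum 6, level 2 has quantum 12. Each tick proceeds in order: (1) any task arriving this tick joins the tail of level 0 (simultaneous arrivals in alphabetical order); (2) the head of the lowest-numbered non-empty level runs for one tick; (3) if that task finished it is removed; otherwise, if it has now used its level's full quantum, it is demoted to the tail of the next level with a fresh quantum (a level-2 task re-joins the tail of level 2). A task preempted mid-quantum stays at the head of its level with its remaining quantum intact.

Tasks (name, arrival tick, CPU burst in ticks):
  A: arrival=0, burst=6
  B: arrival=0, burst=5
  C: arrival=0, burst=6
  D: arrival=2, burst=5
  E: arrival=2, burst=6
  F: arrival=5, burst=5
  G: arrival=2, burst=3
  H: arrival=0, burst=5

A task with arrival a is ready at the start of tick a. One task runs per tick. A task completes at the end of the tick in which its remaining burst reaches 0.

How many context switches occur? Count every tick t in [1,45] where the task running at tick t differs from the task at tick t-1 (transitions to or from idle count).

t=0: L0/L1/L2 = ABCH/-/- → run A
t=1: L0/L1/L2 = ABCH/-/- → run A
t=2: L0/L1/L2 = ABCHDEG/-/- → run A
t=3: L0/L1/L2 = BCHDEG/A/- → run B
t=4: L0/L1/L2 = BCHDEG/A/- → run B
t=5: L0/L1/L2 = BCHDEGF/A/- → run B
t=6: L0/L1/L2 = CHDEGF/AB/- → run C
t=7: L0/L1/L2 = CHDEGF/AB/- → run C
t=8: L0/L1/L2 = CHDEGF/AB/- → run C
t=9: L0/L1/L2 = HDEGF/ABC/- → run H
t=10: L0/L1/L2 = HDEGF/ABC/- → run H
t=11: L0/L1/L2 = HDEGF/ABC/- → run H
t=12: L0/L1/L2 = DEGF/ABCH/- → run D
t=13: L0/L1/L2 = DEGF/ABCH/- → run D
t=14: L0/L1/L2 = DEGF/ABCH/- → run D
t=15: L0/L1/L2 = EGF/ABCHD/- → run E
t=16: L0/L1/L2 = EGF/ABCHD/- → run E
t=17: L0/L1/L2 = EGF/ABCHD/- → run E
t=18: L0/L1/L2 = GF/ABCHDE/- → run G
t=19: L0/L1/L2 = GF/ABCHDE/- → run G
t=20: L0/L1/L2 = GF/ABCHDE/- → run G
t=21: L0/L1/L2 = F/ABCHDE/- → run F
t=22: L0/L1/L2 = F/ABCHDE/- → run F
t=23: L0/L1/L2 = F/ABCHDE/- → run F
t=24: L0/L1/L2 = -/ABCHDEF/- → run A
t=25: L0/L1/L2 = -/ABCHDEF/- → run A
t=26: L0/L1/L2 = -/ABCHDEF/- → run A
t=27: L0/L1/L2 = -/BCHDEF/- → run B
t=28: L0/L1/L2 = -/BCHDEF/- → run B
t=29: L0/L1/L2 = -/CHDEF/- → run C
t=30: L0/L1/L2 = -/CHDEF/- → run C
t=31: L0/L1/L2 = -/CHDEF/- → run C
t=32: L0/L1/L2 = -/HDEF/- → run H
t=33: L0/L1/L2 = -/HDEF/- → run H
t=34: L0/L1/L2 = -/DEF/- → run D
t=35: L0/L1/L2 = -/DEF/- → run D
t=36: L0/L1/L2 = -/EF/- → run E
t=37: L0/L1/L2 = -/EF/- → run E
t=38: L0/L1/L2 = -/EF/- → run E
t=39: L0/L1/L2 = -/F/- → run F
t=40: L0/L1/L2 = -/F/- → run F
t=41: (idle)
t=42: (idle)
t=43: (idle)
t=44: (idle)
t=45: (idle)

context switches = 15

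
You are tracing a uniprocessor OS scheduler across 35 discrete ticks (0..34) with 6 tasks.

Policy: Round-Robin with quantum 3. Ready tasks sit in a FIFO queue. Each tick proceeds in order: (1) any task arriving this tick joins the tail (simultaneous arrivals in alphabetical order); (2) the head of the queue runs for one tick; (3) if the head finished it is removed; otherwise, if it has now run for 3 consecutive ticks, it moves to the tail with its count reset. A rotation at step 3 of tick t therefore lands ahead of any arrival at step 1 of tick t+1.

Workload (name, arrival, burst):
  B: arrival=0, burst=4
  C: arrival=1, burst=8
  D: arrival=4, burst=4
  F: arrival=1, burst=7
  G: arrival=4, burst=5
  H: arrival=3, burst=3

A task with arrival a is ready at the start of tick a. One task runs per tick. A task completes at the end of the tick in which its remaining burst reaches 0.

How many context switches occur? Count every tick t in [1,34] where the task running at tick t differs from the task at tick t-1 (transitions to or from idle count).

t=0: queue=[B] q_used=0 → run B
t=1: queue=[B,C,F] q_used=1 → run B
t=2: queue=[B,C,F] q_used=2 → run B
t=3: queue=[C,F,B,H] q_used=0 → run C
t=4: queue=[C,F,B,H,D,G] q_used=1 → run C
t=5: queue=[C,F,B,H,D,G] q_used=2 → run C
t=6: queue=[F,B,H,D,G,C] q_used=0 → run F
t=7: queue=[F,B,H,D,G,C] q_used=1 → run F
t=8: queue=[F,B,H,D,G,C] q_used=2 → run F
t=9: queue=[B,H,D,G,C,F] q_used=0 → run B
t=10: queue=[H,D,G,C,F] q_used=0 → run H
t=11: queue=[H,D,G,C,F] q_used=1 → run H
t=12: queue=[H,D,G,C,F] q_used=2 → run H
t=13: queue=[D,G,C,F] q_used=0 → run D
t=14: queue=[D,G,C,F] q_used=1 → run D
t=15: queue=[D,G,C,F] q_used=2 → run D
t=16: queue=[G,C,F,D] q_used=0 → run G
t=17: queue=[G,C,F,D] q_used=1 → run G
t=18: queue=[G,C,F,D] q_used=2 → run G
t=19: queue=[C,F,D,G] q_used=0 → run C
t=20: queue=[C,F,D,G] q_used=1 → run C
t=21: queue=[C,F,D,G] q_used=2 → run C
t=22: queue=[F,D,G,C] q_used=0 → run F
t=23: queue=[F,D,G,C] q_used=1 → run F
t=24: queue=[F,D,G,C] q_used=2 → run F
t=25: queue=[D,G,C,F] q_used=0 → run D
t=26: queue=[G,C,F] q_used=0 → run G
t=27: queue=[G,C,F] q_used=1 → run G
t=28: queue=[C,F] q_used=0 → run C
t=29: queue=[C,F] q_used=1 → run C
t=30: queue=[F] q_used=0 → run F
t=31: (idle)
t=32: (idle)
t=33: (idle)
t=34: (idle)

context switches = 13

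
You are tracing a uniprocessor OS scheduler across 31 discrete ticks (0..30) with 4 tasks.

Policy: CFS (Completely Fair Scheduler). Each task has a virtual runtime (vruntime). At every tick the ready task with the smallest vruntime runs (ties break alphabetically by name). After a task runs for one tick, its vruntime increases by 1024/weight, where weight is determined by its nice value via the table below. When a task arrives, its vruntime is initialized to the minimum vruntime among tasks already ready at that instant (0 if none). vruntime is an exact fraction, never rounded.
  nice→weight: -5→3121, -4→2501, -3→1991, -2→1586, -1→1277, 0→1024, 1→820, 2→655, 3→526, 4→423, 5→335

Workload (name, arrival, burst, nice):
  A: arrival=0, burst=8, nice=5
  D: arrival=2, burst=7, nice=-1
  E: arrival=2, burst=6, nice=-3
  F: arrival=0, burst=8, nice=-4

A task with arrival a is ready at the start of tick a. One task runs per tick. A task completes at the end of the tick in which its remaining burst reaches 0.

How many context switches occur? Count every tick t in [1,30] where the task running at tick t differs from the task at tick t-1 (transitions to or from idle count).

t=0: vr[A=0 F=0] → run A
t=1: vr[A=1024/335 F=0] → run F
t=2: vr[A=1024/335 D=1024/2501 E=1024/2501 F=1024/2501] → run D
t=3: vr[A=1024/335 D=3868672/3193777 E=1024/2501 F=1024/2501] → run E
t=4: vr[A=1024/335 D=3868672/3193777 E=4599808/4979491 F=1024/2501] → run F
t=5: vr[A=1024/335 D=3868672/3193777 E=4599808/4979491 F=2048/2501] → run F
t=6: vr[A=1024/335 D=3868672/3193777 E=4599808/4979491 F=3072/2501] → run E
t=7: vr[A=1024/335 D=3868672/3193777 E=7160832/4979491 F=3072/2501] → run D
t=8: vr[A=1024/335 D=6429696/3193777 E=7160832/4979491 F=3072/2501] → run F
t=9: vr[A=1024/335 D=6429696/3193777 E=7160832/4979491 F=4096/2501] → run E
t=10: vr[A=1024/335 D=6429696/3193777 E=9721856/4979491 F=4096/2501] → run F
t=11: vr[A=1024/335 D=6429696/3193777 E=9721856/4979491 F=5120/2501] → run E
t=12: vr[A=1024/335 D=6429696/3193777 E=12282880/4979491 F=5120/2501] → run D
t=13: vr[A=1024/335 D=8990720/3193777 E=12282880/4979491 F=5120/2501] → run F
t=14: vr[A=1024/335 D=8990720/3193777 E=12282880/4979491 F=6144/2501] → run F
t=15: vr[A=1024/335 D=8990720/3193777 E=12282880/4979491 F=7168/2501] → run E
t=16: vr[A=1024/335 D=8990720/3193777 E=14843904/4979491 F=7168/2501] → run D
t=17: vr[A=1024/335 D=11551744/3193777 E=14843904/4979491 F=7168/2501] → run F
t=18: vr[A=1024/335 D=11551744/3193777 E=14843904/4979491] → run E
t=19: vr[A=1024/335 D=11551744/3193777] → run A
t=20: vr[A=2048/335 D=11551744/3193777] → run D
t=21: vr[A=2048/335 D=14112768/3193777] → run D
t=22: vr[A=2048/335 D=16673792/3193777] → run D
t=23: vr[A=2048/335] → run A
t=24: vr[A=3072/335] → run A
t=25: vr[A=4096/335] → run A
t=26: vr[A=1024/67] → run A
t=27: vr[A=6144/335] → run A
t=28: vr[A=7168/335] → run A
t=29: (idle)
t=30: (idle)

context switches = 20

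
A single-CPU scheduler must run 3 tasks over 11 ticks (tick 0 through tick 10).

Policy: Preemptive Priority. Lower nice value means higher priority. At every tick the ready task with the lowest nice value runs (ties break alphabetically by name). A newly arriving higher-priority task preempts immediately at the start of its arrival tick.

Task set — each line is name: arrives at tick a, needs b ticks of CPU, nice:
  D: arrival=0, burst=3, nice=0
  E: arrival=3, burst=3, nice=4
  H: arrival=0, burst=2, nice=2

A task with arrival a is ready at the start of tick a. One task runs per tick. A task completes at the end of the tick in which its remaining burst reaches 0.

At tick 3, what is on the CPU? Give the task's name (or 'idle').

running at tick 3 = H

t=0: ready={D,H} → run D
t=1: ready={D,H} → run D
t=2: ready={D,H} → run D
t=3: ready={E,H} → run H
t=4: ready={E,H} → run H
t=5: ready={E} → run E
t=6: ready={E} → run E
t=7: ready={E} → run E
t=8: (idle)
t=9: (idle)
t=10: (idle)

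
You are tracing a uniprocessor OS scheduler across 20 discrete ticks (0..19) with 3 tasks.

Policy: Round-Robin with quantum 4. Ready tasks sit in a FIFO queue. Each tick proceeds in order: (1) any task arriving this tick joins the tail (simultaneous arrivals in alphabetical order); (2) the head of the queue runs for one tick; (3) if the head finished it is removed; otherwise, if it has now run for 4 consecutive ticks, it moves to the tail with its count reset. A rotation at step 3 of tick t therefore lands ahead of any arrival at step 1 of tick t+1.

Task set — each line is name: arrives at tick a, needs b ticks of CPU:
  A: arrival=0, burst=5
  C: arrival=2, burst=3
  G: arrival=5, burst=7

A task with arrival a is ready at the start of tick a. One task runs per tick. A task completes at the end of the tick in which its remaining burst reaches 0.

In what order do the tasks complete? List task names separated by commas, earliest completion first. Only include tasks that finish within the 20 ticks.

completion order = C, A, G

t=0: queue=[A] q_used=0 → run A
t=1: queue=[A] q_used=1 → run A
t=2: queue=[A,C] q_used=2 → run A
t=3: queue=[A,C] q_used=3 → run A
t=4: queue=[C,A] q_used=0 → run C
t=5: queue=[C,A,G] q_used=1 → run C
t=6: queue=[C,A,G] q_used=2 → run C
t=7: queue=[A,G] q_used=0 → run A
t=8: queue=[G] q_used=0 → run G
t=9: queue=[G] q_used=1 → run G
t=10: queue=[G] q_used=2 → run G
t=11: queue=[G] q_used=3 → run G
t=12: queue=[G] q_used=0 → run G
t=13: queue=[G] q_used=1 → run G
t=14: queue=[G] q_used=2 → run G
t=15: (idle)
t=16: (idle)
t=17: (idle)
t=18: (idle)
t=19: (idle)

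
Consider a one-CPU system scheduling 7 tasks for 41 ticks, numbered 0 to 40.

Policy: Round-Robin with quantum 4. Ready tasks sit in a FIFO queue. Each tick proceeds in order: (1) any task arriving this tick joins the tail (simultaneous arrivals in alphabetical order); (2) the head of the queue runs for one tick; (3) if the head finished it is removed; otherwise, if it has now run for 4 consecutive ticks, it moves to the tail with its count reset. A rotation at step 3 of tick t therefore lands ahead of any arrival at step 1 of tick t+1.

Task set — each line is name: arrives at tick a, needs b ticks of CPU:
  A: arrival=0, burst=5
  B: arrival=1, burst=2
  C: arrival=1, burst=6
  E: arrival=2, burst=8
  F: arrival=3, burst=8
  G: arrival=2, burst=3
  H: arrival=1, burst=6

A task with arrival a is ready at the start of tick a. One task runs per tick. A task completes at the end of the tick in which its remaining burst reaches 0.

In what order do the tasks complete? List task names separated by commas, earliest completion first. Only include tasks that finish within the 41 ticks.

t=0: queue=[A] q_used=0 → run A
t=1: queue=[A,B,C,H] q_used=1 → run A
t=2: queue=[A,B,C,H,E,G] q_used=2 → run A
t=3: queue=[A,B,C,H,E,G,F] q_used=3 → run A
t=4: queue=[B,C,H,E,G,F,A] q_used=0 → run B
t=5: queue=[B,C,H,E,G,F,A] q_used=1 → run B
t=6: queue=[C,H,E,G,F,A] q_used=0 → run C
t=7: queue=[C,H,E,G,F,A] q_used=1 → run C
t=8: queue=[C,H,E,G,F,A] q_used=2 → run C
t=9: queue=[C,H,E,G,F,A] q_used=3 → run C
t=10: queue=[H,E,G,F,A,C] q_used=0 → run H
t=11: queue=[H,E,G,F,A,C] q_used=1 → run H
t=12: queue=[H,E,G,F,A,C] q_used=2 → run H
t=13: queue=[H,E,G,F,A,C] q_used=3 → run H
t=14: queue=[E,G,F,A,C,H] q_used=0 → run E
t=15: queue=[E,G,F,A,C,H] q_used=1 → run E
t=16: queue=[E,G,F,A,C,H] q_used=2 → run E
t=17: queue=[E,G,F,A,C,H] q_used=3 → run E
t=18: queue=[G,F,A,C,H,E] q_used=0 → run G
t=19: queue=[G,F,A,C,H,E] q_used=1 → run G
t=20: queue=[G,F,A,C,H,E] q_used=2 → run G
t=21: queue=[F,A,C,H,E] q_used=0 → run F
t=22: queue=[F,A,C,H,E] q_used=1 → run F
t=23: queue=[F,A,C,H,E] q_used=2 → run F
t=24: queue=[F,A,C,H,E] q_used=3 → run F
t=25: queue=[A,C,H,E,F] q_used=0 → run A
t=26: queue=[C,H,E,F] q_used=0 → run C
t=27: queue=[C,H,E,F] q_used=1 → run C
t=28: queue=[H,E,F] q_used=0 → run H
t=29: queue=[H,E,F] q_used=1 → run H
t=30: queue=[E,F] q_used=0 → run E
t=31: queue=[E,F] q_used=1 → run E
t=32: queue=[E,F] q_used=2 → run E
t=33: queue=[E,F] q_used=3 → run E
t=34: queue=[F] q_used=0 → run F
t=35: queue=[F] q_used=1 → run F
t=36: queue=[F] q_used=2 → run F
t=37: queue=[F] q_used=3 → run F
t=38: (idle)
t=39: (idle)
t=40: (idle)

completion order = B, G, A, C, H, E, F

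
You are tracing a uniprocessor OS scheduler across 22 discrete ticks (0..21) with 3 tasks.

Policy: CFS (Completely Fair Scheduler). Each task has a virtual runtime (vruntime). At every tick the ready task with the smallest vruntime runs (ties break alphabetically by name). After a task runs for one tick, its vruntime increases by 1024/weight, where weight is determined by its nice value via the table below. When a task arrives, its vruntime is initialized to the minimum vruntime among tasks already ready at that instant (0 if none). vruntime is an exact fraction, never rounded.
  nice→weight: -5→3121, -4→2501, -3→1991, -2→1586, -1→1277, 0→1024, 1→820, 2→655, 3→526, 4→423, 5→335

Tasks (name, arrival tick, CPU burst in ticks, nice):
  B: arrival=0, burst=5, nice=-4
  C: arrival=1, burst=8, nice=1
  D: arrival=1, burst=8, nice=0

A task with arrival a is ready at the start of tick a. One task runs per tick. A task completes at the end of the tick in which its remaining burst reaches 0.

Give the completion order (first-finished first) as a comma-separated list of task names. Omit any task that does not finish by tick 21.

t=0: vr[B=0] → run B
t=1: vr[B=1024/2501 C=1024/2501 D=1024/2501] → run B
t=2: vr[B=2048/2501 C=1024/2501 D=1024/2501] → run C
t=3: vr[B=2048/2501 C=20736/12505 D=1024/2501] → run D
t=4: vr[B=2048/2501 C=20736/12505 D=3525/2501] → run B
t=5: vr[B=3072/2501 C=20736/12505 D=3525/2501] → run B
t=6: vr[B=4096/2501 C=20736/12505 D=3525/2501] → run D
t=7: vr[B=4096/2501 C=20736/12505 D=6026/2501] → run B
t=8: vr[C=20736/12505 D=6026/2501] → run C
t=9: vr[C=36352/12505 D=6026/2501] → run D
t=10: vr[C=36352/12505 D=8527/2501] → run C
t=11: vr[C=51968/12505 D=8527/2501] → run D
t=12: vr[C=51968/12505 D=11028/2501] → run C
t=13: vr[C=67584/12505 D=11028/2501] → run D
t=14: vr[C=67584/12505 D=13529/2501] → run C
t=15: vr[C=16640/2501 D=13529/2501] → run D
t=16: vr[C=16640/2501 D=16030/2501] → run D
t=17: vr[C=16640/2501 D=18531/2501] → run C
t=18: vr[C=98816/12505 D=18531/2501] → run D
t=19: vr[C=98816/12505] → run C
t=20: vr[C=114432/12505] → run C
t=21: (idle)

completion order = B, D, C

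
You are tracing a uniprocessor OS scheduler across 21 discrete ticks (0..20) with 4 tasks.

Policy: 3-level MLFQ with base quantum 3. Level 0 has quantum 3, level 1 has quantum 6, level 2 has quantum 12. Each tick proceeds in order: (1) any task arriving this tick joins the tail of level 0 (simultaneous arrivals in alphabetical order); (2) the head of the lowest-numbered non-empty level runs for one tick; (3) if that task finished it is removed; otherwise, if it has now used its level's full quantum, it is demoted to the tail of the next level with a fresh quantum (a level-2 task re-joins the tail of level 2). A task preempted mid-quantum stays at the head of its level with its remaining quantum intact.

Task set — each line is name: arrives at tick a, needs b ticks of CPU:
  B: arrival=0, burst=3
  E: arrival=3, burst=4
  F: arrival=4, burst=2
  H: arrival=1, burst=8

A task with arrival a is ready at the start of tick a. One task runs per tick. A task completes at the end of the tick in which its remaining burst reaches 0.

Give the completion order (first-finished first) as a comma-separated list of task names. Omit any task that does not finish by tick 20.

completion order = B, F, H, E

t=0: L0/L1/L2 = B/-/- → run B
t=1: L0/L1/L2 = BH/-/- → run B
t=2: L0/L1/L2 = BH/-/- → run B
t=3: L0/L1/L2 = HE/-/- → run H
t=4: L0/L1/L2 = HEF/-/- → run H
t=5: L0/L1/L2 = HEF/-/- → run H
t=6: L0/L1/L2 = EF/H/- → run E
t=7: L0/L1/L2 = EF/H/- → run E
t=8: L0/L1/L2 = EF/H/- → run E
t=9: L0/L1/L2 = F/HE/- → run F
t=10: L0/L1/L2 = F/HE/- → run F
t=11: L0/L1/L2 = -/HE/- → run H
t=12: L0/L1/L2 = -/HE/- → run H
t=13: L0/L1/L2 = -/HE/- → run H
t=14: L0/L1/L2 = -/HE/- → run H
t=15: L0/L1/L2 = -/HE/- → run H
t=16: L0/L1/L2 = -/E/- → run E
t=17: (idle)
t=18: (idle)
t=19: (idle)
t=20: (idle)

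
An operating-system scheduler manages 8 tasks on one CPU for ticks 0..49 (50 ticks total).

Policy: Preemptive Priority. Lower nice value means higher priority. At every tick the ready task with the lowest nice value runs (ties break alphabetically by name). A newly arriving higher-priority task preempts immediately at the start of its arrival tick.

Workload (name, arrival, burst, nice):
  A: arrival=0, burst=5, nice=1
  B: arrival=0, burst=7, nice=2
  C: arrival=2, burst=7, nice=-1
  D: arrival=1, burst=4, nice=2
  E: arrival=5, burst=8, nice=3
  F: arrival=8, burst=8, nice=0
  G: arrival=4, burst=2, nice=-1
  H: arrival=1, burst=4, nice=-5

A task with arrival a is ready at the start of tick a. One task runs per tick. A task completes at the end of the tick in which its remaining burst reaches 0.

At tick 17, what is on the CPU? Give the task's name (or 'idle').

running at tick 17 = F

t=0: ready={A,B} → run A
t=1: ready={A,B,D,H} → run H
t=2: ready={A,B,C,D,H} → run H
t=3: ready={A,B,C,D,H} → run H
t=4: ready={A,B,C,D,G,H} → run H
t=5: ready={A,B,C,D,E,G} → run C
t=6: ready={A,B,C,D,E,G} → run C
t=7: ready={A,B,C,D,E,G} → run C
t=8: ready={A,B,C,D,E,F,G} → run C
t=9: ready={A,B,C,D,E,F,G} → run C
t=10: ready={A,B,C,D,E,F,G} → run C
t=11: ready={A,B,C,D,E,F,G} → run C
t=12: ready={A,B,D,E,F,G} → run G
t=13: ready={A,B,D,E,F,G} → run G
t=14: ready={A,B,D,E,F} → run F
t=15: ready={A,B,D,E,F} → run F
t=16: ready={A,B,D,E,F} → run F
t=17: ready={A,B,D,E,F} → run F
t=18: ready={A,B,D,E,F} → run F
t=19: ready={A,B,D,E,F} → run F
t=20: ready={A,B,D,E,F} → run F
t=21: ready={A,B,D,E,F} → run F
t=22: ready={A,B,D,E} → run A
t=23: ready={A,B,D,E} → run A
t=24: ready={A,B,D,E} → run A
t=25: ready={A,B,D,E} → run A
t=26: ready={B,D,E} → run B
t=27: ready={B,D,E} → run B
t=28: ready={B,D,E} → run B
t=29: ready={B,D,E} → run B
t=30: ready={B,D,E} → run B
t=31: ready={B,D,E} → run B
t=32: ready={B,D,E} → run B
t=33: ready={D,E} → run D
t=34: ready={D,E} → run D
t=35: ready={D,E} → run D
t=36: ready={D,E} → run D
t=37: ready={E} → run E
t=38: ready={E} → run E
t=39: ready={E} → run E
t=40: ready={E} → run E
t=41: ready={E} → run E
t=42: ready={E} → run E
t=43: ready={E} → run E
t=44: ready={E} → run E
t=45: (idle)
t=46: (idle)
t=47: (idle)
t=48: (idle)
t=49: (idle)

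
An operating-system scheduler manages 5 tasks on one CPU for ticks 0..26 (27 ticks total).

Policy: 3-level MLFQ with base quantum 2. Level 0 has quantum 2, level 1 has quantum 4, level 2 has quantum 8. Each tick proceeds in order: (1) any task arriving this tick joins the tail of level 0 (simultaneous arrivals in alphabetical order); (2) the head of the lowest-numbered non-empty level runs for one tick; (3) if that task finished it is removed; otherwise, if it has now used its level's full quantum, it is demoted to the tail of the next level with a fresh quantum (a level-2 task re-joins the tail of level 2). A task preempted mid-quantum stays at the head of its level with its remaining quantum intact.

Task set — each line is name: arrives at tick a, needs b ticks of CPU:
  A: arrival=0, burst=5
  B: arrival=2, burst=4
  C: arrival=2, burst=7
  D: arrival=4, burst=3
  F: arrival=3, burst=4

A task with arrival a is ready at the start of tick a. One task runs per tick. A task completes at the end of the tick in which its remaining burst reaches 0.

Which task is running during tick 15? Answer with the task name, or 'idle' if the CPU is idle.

running at tick 15 = C

t=0: L0/L1/L2 = A/-/- → run A
t=1: L0/L1/L2 = A/-/- → run A
t=2: L0/L1/L2 = BC/A/- → run B
t=3: L0/L1/L2 = BCF/A/- → run B
t=4: L0/L1/L2 = CFD/AB/- → run C
t=5: L0/L1/L2 = CFD/AB/- → run C
t=6: L0/L1/L2 = FD/ABC/- → run F
t=7: L0/L1/L2 = FD/ABC/- → run F
t=8: L0/L1/L2 = D/ABCF/- → run D
t=9: L0/L1/L2 = D/ABCF/- → run D
t=10: L0/L1/L2 = -/ABCFD/- → run A
t=11: L0/L1/L2 = -/ABCFD/- → run A
t=12: L0/L1/L2 = -/ABCFD/- → run A
t=13: L0/L1/L2 = -/BCFD/- → run B
t=14: L0/L1/L2 = -/BCFD/- → run B
t=15: L0/L1/L2 = -/CFD/- → run C
t=16: L0/L1/L2 = -/CFD/- → run C
t=17: L0/L1/L2 = -/CFD/- → run C
t=18: L0/L1/L2 = -/CFD/- → run C
t=19: L0/L1/L2 = -/FD/C → run F
t=20: L0/L1/L2 = -/FD/C → run F
t=21: L0/L1/L2 = -/D/C → run D
t=22: L0/L1/L2 = -/-/C → run C
t=23: (idle)
t=24: (idle)
t=25: (idle)
t=26: (idle)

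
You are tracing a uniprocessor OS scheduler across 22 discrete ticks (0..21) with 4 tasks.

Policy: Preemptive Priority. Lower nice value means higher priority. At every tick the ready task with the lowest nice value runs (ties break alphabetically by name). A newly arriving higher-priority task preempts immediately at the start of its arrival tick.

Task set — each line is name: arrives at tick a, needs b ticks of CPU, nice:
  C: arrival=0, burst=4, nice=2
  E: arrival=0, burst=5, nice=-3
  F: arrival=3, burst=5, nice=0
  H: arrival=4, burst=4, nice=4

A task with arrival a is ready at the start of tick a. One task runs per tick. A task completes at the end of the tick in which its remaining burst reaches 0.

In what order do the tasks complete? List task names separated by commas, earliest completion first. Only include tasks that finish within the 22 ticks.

t=0: ready={C,E} → run E
t=1: ready={C,E} → run E
t=2: ready={C,E} → run E
t=3: ready={C,E,F} → run E
t=4: ready={C,E,F,H} → run E
t=5: ready={C,F,H} → run F
t=6: ready={C,F,H} → run F
t=7: ready={C,F,H} → run F
t=8: ready={C,F,H} → run F
t=9: ready={C,F,H} → run F
t=10: ready={C,H} → run C
t=11: ready={C,H} → run C
t=12: ready={C,H} → run C
t=13: ready={C,H} → run C
t=14: ready={H} → run H
t=15: ready={H} → run H
t=16: ready={H} → run H
t=17: ready={H} → run H
t=18: (idle)
t=19: (idle)
t=20: (idle)
t=21: (idle)

completion order = E, F, C, H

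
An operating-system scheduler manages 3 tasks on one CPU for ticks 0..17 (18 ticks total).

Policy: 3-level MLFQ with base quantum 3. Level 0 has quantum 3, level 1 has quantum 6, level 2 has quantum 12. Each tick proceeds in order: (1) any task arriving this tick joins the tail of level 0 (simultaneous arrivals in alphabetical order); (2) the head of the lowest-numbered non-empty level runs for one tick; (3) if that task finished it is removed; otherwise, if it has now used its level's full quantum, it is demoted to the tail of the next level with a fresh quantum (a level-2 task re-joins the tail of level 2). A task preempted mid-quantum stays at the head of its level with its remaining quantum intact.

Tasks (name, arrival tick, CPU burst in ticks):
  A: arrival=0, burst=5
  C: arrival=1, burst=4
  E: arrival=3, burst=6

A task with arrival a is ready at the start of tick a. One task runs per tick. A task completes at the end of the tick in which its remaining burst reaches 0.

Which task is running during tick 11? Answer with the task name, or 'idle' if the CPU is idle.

t=0: L0/L1/L2 = A/-/- → run A
t=1: L0/L1/L2 = AC/-/- → run A
t=2: L0/L1/L2 = AC/-/- → run A
t=3: L0/L1/L2 = CE/A/- → run C
t=4: L0/L1/L2 = CE/A/- → run C
t=5: L0/L1/L2 = CE/A/- → run C
t=6: L0/L1/L2 = E/AC/- → run E
t=7: L0/L1/L2 = E/AC/- → run E
t=8: L0/L1/L2 = E/AC/- → run E
t=9: L0/L1/L2 = -/ACE/- → run A
t=10: L0/L1/L2 = -/ACE/- → run A
t=11: L0/L1/L2 = -/CE/- → run C
t=12: L0/L1/L2 = -/E/- → run E
t=13: L0/L1/L2 = -/E/- → run E
t=14: L0/L1/L2 = -/E/- → run E
t=15: (idle)
t=16: (idle)
t=17: (idle)

running at tick 11 = C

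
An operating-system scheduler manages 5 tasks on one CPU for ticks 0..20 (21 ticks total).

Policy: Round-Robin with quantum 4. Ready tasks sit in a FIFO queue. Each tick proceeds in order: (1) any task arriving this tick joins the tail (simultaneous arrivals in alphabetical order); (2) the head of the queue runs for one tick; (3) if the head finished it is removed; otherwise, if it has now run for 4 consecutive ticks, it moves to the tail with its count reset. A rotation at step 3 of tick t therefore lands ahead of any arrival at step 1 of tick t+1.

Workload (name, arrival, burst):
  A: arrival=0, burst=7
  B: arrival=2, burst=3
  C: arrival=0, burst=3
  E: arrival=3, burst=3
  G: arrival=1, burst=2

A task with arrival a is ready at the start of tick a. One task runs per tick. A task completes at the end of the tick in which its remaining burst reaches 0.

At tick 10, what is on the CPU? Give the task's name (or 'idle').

t=0: queue=[A,C] q_used=0 → run A
t=1: queue=[A,C,G] q_used=1 → run A
t=2: queue=[A,C,G,B] q_used=2 → run A
t=3: queue=[A,C,G,B,E] q_used=3 → run A
t=4: queue=[C,G,B,E,A] q_used=0 → run C
t=5: queue=[C,G,B,E,A] q_used=1 → run C
t=6: queue=[C,G,B,E,A] q_used=2 → run C
t=7: queue=[G,B,E,A] q_used=0 → run G
t=8: queue=[G,B,E,A] q_used=1 → run G
t=9: queue=[B,E,A] q_used=0 → run B
t=10: queue=[B,E,A] q_used=1 → run B
t=11: queue=[B,E,A] q_used=2 → run B
t=12: queue=[E,A] q_used=0 → run E
t=13: queue=[E,A] q_used=1 → run E
t=14: queue=[E,A] q_used=2 → run E
t=15: queue=[A] q_used=0 → run A
t=16: queue=[A] q_used=1 → run A
t=17: queue=[A] q_used=2 → run A
t=18: (idle)
t=19: (idle)
t=20: (idle)

running at tick 10 = B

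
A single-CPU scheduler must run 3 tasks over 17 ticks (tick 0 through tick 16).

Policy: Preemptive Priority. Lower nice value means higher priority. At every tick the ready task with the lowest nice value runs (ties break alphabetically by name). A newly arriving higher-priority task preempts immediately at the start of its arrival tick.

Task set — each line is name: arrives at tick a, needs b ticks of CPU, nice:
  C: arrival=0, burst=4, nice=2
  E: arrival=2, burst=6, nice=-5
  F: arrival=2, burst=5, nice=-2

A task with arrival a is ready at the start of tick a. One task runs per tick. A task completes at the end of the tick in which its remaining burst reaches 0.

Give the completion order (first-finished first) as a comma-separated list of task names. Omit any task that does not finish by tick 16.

completion order = E, F, C

t=0: ready={C} → run C
t=1: ready={C} → run C
t=2: ready={C,E,F} → run E
t=3: ready={C,E,F} → run E
t=4: ready={C,E,F} → run E
t=5: ready={C,E,F} → run E
t=6: ready={C,E,F} → run E
t=7: ready={C,E,F} → run E
t=8: ready={C,F} → run F
t=9: ready={C,F} → run F
t=10: ready={C,F} → run F
t=11: ready={C,F} → run F
t=12: ready={C,F} → run F
t=13: ready={C} → run C
t=14: ready={C} → run C
t=15: (idle)
t=16: (idle)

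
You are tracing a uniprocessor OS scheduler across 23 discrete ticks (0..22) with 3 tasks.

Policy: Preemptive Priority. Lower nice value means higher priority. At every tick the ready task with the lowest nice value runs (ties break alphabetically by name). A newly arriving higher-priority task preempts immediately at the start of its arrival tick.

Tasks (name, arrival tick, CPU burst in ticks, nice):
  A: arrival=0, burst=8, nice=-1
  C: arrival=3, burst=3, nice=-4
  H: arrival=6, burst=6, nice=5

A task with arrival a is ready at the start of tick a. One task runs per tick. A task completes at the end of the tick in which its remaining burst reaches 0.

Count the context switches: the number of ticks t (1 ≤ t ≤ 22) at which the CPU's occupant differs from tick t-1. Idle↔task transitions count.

context switches = 4

t=0: ready={A} → run A
t=1: ready={A} → run A
t=2: ready={A} → run A
t=3: ready={A,C} → run C
t=4: ready={A,C} → run C
t=5: ready={A,C} → run C
t=6: ready={A,H} → run A
t=7: ready={A,H} → run A
t=8: ready={A,H} → run A
t=9: ready={A,H} → run A
t=10: ready={A,H} → run A
t=11: ready={H} → run H
t=12: ready={H} → run H
t=13: ready={H} → run H
t=14: ready={H} → run H
t=15: ready={H} → run H
t=16: ready={H} → run H
t=17: (idle)
t=18: (idle)
t=19: (idle)
t=20: (idle)
t=21: (idle)
t=22: (idle)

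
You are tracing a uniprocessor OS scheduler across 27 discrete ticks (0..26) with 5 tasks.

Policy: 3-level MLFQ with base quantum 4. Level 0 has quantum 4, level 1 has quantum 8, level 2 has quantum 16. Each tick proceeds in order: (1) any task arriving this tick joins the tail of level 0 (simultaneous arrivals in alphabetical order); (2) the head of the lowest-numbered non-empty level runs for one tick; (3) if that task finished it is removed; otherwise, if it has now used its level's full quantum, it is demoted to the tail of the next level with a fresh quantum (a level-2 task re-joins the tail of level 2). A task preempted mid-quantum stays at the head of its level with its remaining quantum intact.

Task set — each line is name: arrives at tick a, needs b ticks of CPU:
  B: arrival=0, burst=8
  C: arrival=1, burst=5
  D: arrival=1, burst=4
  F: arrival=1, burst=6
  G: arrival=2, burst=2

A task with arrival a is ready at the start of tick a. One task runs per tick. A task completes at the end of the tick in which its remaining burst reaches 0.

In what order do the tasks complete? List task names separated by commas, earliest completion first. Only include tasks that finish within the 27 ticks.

completion order = D, G, B, C, F

t=0: L0/L1/L2 = B/-/- → run B
t=1: L0/L1/L2 = BCDF/-/- → run B
t=2: L0/L1/L2 = BCDFG/-/- → run B
t=3: L0/L1/L2 = BCDFG/-/- → run B
t=4: L0/L1/L2 = CDFG/B/- → run C
t=5: L0/L1/L2 = CDFG/B/- → run C
t=6: L0/L1/L2 = CDFG/B/- → run C
t=7: L0/L1/L2 = CDFG/B/- → run C
t=8: L0/L1/L2 = DFG/BC/- → run D
t=9: L0/L1/L2 = DFG/BC/- → run D
t=10: L0/L1/L2 = DFG/BC/- → run D
t=11: L0/L1/L2 = DFG/BC/- → run D
t=12: L0/L1/L2 = FG/BC/- → run F
t=13: L0/L1/L2 = FG/BC/- → run F
t=14: L0/L1/L2 = FG/BC/- → run F
t=15: L0/L1/L2 = FG/BC/- → run F
t=16: L0/L1/L2 = G/BCF/- → run G
t=17: L0/L1/L2 = G/BCF/- → run G
t=18: L0/L1/L2 = -/BCF/- → run B
t=19: L0/L1/L2 = -/BCF/- → run B
t=20: L0/L1/L2 = -/BCF/- → run B
t=21: L0/L1/L2 = -/BCF/- → run B
t=22: L0/L1/L2 = -/CF/- → run C
t=23: L0/L1/L2 = -/F/- → run F
t=24: L0/L1/L2 = -/F/- → run F
t=25: (idle)
t=26: (idle)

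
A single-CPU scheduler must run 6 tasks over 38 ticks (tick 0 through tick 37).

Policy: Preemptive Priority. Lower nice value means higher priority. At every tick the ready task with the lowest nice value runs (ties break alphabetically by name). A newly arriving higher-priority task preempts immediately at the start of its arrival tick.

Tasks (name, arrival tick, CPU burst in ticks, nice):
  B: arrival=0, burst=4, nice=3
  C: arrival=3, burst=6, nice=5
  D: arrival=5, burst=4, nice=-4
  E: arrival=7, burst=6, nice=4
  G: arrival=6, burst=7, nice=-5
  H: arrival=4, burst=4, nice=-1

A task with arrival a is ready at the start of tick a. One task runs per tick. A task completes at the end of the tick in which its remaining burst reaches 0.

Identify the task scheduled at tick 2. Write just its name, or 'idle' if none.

running at tick 2 = B

t=0: ready={B} → run B
t=1: ready={B} → run B
t=2: ready={B} → run B
t=3: ready={B,C} → run B
t=4: ready={C,H} → run H
t=5: ready={C,D,H} → run D
t=6: ready={C,D,G,H} → run G
t=7: ready={C,D,E,G,H} → run G
t=8: ready={C,D,E,G,H} → run G
t=9: ready={C,D,E,G,H} → run G
t=10: ready={C,D,E,G,H} → run G
t=11: ready={C,D,E,G,H} → run G
t=12: ready={C,D,E,G,H} → run G
t=13: ready={C,D,E,H} → run D
t=14: ready={C,D,E,H} → run D
t=15: ready={C,D,E,H} → run D
t=16: ready={C,E,H} → run H
t=17: ready={C,E,H} → run H
t=18: ready={C,E,H} → run H
t=19: ready={C,E} → run E
t=20: ready={C,E} → run E
t=21: ready={C,E} → run E
t=22: ready={C,E} → run E
t=23: ready={C,E} → run E
t=24: ready={C,E} → run E
t=25: ready={C} → run C
t=26: ready={C} → run C
t=27: ready={C} → run C
t=28: ready={C} → run C
t=29: ready={C} → run C
t=30: ready={C} → run C
t=31: (idle)
t=32: (idle)
t=33: (idle)
t=34: (idle)
t=35: (idle)
t=36: (idle)
t=37: (idle)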